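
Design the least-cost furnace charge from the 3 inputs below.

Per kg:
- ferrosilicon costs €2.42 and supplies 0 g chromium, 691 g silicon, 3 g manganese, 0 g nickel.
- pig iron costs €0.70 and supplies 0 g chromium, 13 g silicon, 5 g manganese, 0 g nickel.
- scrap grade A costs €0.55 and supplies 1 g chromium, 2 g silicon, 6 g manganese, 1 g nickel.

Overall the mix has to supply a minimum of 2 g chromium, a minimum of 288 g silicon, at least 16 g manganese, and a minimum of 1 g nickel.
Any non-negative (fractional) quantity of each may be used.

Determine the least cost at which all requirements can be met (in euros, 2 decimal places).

€2.35

Treat it as an LP. Let x1 = kg of ferrosilicon, x2 = kg of pig iron, x3 = kg of scrap grade A.
Minimize 2.42x1 + 0.7x2 + 0.55x3 s.t.:
  1x3 ≥ 2   (chromium)
  691x1 + 13x2 + 2x3 ≥ 288   (silicon)
  3x1 + 5x2 + 6x3 ≥ 16   (manganese)
  1x3 ≥ 1   (nickel)
  x1, x2, x3 ≥ 0.
The cheapest feasible vertex uses only ferrosilicon, scrap grade A; pig iron is not used. Binding constraints: silicon and manganese.
So ferrosilicon = 0.4097 kg, scrap grade A = 2.462 kg.
Total cost: 2.42·0.4097 + 0.55·2.462 = 2.3456.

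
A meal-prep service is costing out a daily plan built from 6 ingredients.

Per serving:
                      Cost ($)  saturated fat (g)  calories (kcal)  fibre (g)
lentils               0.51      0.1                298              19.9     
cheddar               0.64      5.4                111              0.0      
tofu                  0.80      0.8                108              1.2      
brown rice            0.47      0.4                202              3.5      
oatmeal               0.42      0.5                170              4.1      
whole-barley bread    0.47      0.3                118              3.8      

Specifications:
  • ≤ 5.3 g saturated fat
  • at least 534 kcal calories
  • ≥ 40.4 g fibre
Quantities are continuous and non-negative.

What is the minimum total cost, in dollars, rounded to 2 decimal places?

$1.04

Let x1 = servings of lentils, x2 = servings of cheddar, x3 = servings of tofu, x4 = servings of brown rice, x5 = servings of oatmeal, x6 = servings of whole-barley bread.
Minimise 0.51x1 + 0.64x2 + 0.8x3 + 0.47x4 + 0.42x5 + 0.47x6 subject to:
  0.1x1 + 5.4x2 + 0.8x3 + 0.4x4 + 0.5x5 + 0.3x6 ≤ 5.3   (saturated fat)
  298x1 + 111x2 + 108x3 + 202x4 + 170x5 + 118x6 ≥ 534   (calories)
  19.9x1 + 1.2x3 + 3.5x4 + 4.1x5 + 3.8x6 ≥ 40.4   (fibre)
  x1, x2, x3, x4, x5, x6 ≥ 0.
At the optimum only lentils is positive (cheddar, tofu, brown rice, oatmeal, whole-barley bread = 0). There the fibre constraint is tight.
Solving gives x1 = 2.03.
Cost = 0.51·2.03 = 1.0353.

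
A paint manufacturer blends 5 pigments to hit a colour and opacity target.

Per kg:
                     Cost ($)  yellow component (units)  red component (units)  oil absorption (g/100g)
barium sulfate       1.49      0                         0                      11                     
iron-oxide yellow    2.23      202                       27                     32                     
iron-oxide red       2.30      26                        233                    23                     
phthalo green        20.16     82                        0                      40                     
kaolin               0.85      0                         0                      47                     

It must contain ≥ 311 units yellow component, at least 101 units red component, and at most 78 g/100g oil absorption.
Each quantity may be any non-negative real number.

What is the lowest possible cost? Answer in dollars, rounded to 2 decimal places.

$3.95

Let x1 = kg of barium sulfate, x2 = kg of iron-oxide yellow, x3 = kg of iron-oxide red, x4 = kg of phthalo green, x5 = kg of kaolin.
min 1.49x1 + 2.23x2 + 2.3x3 + 20.16x4 + 0.85x5 subject to:
  202x2 + 26x3 + 82x4 ≥ 311   (yellow component)
  27x2 + 233x3 ≥ 101   (red component)
  11x1 + 32x2 + 23x3 + 40x4 + 47x5 ≤ 78   (oil absorption)
  x1, x2, x3, x4, x5 ≥ 0.
The optimal basis is {iron-oxide yellow, iron-oxide red}; barium sulfate, phthalo green, kaolin drop out. The yellow component and red component requirements are met with equality.
So iron-oxide yellow = 1.506 kg, iron-oxide red = 0.2589 kg.
Total cost: 2.23·1.506 + 2.3·0.2589 = 3.9539.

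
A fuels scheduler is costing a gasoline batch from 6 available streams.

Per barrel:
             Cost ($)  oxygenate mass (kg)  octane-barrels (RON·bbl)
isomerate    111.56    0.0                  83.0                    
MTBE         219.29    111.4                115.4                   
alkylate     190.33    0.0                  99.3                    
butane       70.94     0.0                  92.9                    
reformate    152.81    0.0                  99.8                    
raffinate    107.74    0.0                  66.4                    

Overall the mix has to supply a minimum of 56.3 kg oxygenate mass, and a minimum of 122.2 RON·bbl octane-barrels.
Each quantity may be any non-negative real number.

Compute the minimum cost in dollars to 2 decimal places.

Treat it as an LP. Let x1 = barrels of isomerate, x2 = barrels of MTBE, x3 = barrels of alkylate, x4 = barrels of butane, x5 = barrels of reformate, x6 = barrels of raffinate.
Minimize 111.56x1 + 219.29x2 + 190.33x3 + 70.94x4 + 152.81x5 + 107.74x6 subject to:
  111.4x2 ≥ 56.3   (oxygenate mass)
  83x1 + 115.4x2 + 99.3x3 + 92.9x4 + 99.8x5 + 66.4x6 ≥ 122.2   (octane-barrels)
  x1, x2, x3, x4, x5, x6 ≥ 0.
The optimal basis is {MTBE, butane}; isomerate, alkylate, reformate, raffinate drop out. The oxygenate mass and octane-barrels requirements are met with equality.
Optimal quantities: MTBE = 0.505386 barrels, butane = 0.687604 barrels.
Total cost: 219.29·0.505386 + 70.94·0.687604 = 159.6047.

$159.60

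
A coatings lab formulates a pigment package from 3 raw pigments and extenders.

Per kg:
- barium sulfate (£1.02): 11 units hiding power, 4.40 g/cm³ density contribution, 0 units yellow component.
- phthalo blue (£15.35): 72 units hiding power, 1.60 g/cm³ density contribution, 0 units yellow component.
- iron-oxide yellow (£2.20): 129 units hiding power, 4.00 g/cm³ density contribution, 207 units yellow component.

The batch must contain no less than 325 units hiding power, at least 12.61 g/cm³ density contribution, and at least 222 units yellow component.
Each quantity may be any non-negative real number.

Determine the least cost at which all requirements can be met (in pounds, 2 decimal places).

£6.06

Set it up as a linear program. Let x1 = kg of barium sulfate, x2 = kg of phthalo blue, x3 = kg of iron-oxide yellow.
Minimise 1.02x1 + 15.35x2 + 2.2x3 subject to:
  11x1 + 72x2 + 129x3 ≥ 325   (hiding power)
  4.4x1 + 1.6x2 + 4x3 ≥ 12.61   (density contribution)
  207x3 ≥ 222   (yellow component)
  x1, x2, x3 ≥ 0.
At the optimum only barium sulfate, iron-oxide yellow are positive (phthalo blue = 0). Binding constraints: hiding power and density contribution.
Solving gives x1 = 0.6239, x3 = 2.466.
Hence cost = 1.02·0.6239 + 2.2·2.466 = £6.0616.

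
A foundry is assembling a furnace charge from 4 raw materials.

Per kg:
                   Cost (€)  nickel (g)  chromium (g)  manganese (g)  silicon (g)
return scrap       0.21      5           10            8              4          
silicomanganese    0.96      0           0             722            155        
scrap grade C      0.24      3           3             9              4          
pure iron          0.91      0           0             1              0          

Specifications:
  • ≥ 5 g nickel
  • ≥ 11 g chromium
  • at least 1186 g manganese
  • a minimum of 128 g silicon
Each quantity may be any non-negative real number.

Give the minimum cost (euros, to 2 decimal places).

€1.80

Set it up as a linear program. Let x1 = kg of return scrap, x2 = kg of silicomanganese, x3 = kg of scrap grade C, x4 = kg of pure iron.
Minimise 0.21x1 + 0.96x2 + 0.24x3 + 0.91x4 with:
  5x1 + 3x3 ≥ 5   (nickel)
  10x1 + 3x3 ≥ 11   (chromium)
  8x1 + 722x2 + 9x3 + 1x4 ≥ 1186   (manganese)
  4x1 + 155x2 + 4x3 ≥ 128   (silicon)
  x1, x2, x3, x4 ≥ 0.
The minimum-cost mix takes nothing from scrap grade C, pure iron — only return scrap, silicomanganese. The chromium and manganese requirements are met with equality.
Optimal quantities: return scrap = 1.1 kg, silicomanganese = 1.63 kg.
Objective = 0.21·1.1 + 0.96·1.63 = 1.7958.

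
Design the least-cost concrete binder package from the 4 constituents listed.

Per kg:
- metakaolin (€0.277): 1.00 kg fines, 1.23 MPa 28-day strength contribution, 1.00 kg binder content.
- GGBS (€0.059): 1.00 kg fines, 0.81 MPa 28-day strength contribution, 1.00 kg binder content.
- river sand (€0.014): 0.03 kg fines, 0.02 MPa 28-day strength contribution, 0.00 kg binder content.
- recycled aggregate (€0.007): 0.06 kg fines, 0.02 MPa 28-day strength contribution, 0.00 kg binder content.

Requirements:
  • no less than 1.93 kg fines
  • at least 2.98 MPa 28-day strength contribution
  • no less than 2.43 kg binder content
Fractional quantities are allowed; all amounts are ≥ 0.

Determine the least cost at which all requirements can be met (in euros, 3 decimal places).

€0.217

This is a linear program. Let x1 = kg of metakaolin, x2 = kg of GGBS, x3 = kg of river sand, x4 = kg of recycled aggregate.
Minimize 0.277x1 + 0.059x2 + 0.014x3 + 0.007x4 with:
  1x1 + 1x2 + 0.03x3 + 0.06x4 ≥ 1.93   (fines)
  1.23x1 + 0.81x2 + 0.02x3 + 0.02x4 ≥ 2.98   (28-day strength contribution)
  1x1 + 1x2 ≥ 2.43   (binder content)
  x1, x2, x3, x4 ≥ 0.
The optimal basis is {GGBS}; metakaolin, river sand, recycled aggregate drop out. The 28-day strength contribution requirement is met with equality.
Solving gives x2 = 3.679.
Total cost: 0.059·3.679 = 0.21706.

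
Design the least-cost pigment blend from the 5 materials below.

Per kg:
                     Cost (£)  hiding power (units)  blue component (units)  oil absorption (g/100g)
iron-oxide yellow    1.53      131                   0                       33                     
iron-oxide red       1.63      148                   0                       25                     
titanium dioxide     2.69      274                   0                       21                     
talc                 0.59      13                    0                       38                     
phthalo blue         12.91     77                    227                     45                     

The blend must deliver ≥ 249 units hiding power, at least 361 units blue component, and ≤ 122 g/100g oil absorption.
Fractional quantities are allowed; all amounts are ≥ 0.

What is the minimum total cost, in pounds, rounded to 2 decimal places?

Set it up as a linear program. Let x1 = kg of iron-oxide yellow, x2 = kg of iron-oxide red, x3 = kg of titanium dioxide, x4 = kg of talc, x5 = kg of phthalo blue.
Minimise 1.53x1 + 1.63x2 + 2.69x3 + 0.59x4 + 12.91x5 s.t.:
  131x1 + 148x2 + 274x3 + 13x4 + 77x5 ≥ 249   (hiding power)
  227x5 ≥ 361   (blue component)
  33x1 + 25x2 + 21x3 + 38x4 + 45x5 ≤ 122   (oil absorption)
  x1, x2, x3, x4, x5 ≥ 0.
The minimum-cost mix takes nothing from iron-oxide yellow, iron-oxide red, talc — only titanium dioxide, phthalo blue. Binding constraints: hiding power and blue component.
Optimal quantities: titanium dioxide = 0.4618 kg, phthalo blue = 1.59 kg.
Objective = 2.69·0.4618 + 12.91·1.59 = 21.7691.

£21.77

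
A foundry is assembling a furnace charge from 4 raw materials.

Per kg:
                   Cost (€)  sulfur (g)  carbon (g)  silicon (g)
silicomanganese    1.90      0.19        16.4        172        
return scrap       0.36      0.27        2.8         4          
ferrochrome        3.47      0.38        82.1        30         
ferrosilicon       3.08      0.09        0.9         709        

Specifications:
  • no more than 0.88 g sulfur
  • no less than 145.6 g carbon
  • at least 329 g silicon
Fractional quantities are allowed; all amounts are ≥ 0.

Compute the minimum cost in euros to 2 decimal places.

Treat it as an LP. Let x1 = kg of silicomanganese, x2 = kg of return scrap, x3 = kg of ferrochrome, x4 = kg of ferrosilicon.
min 1.9x1 + 0.36x2 + 3.47x3 + 3.08x4 subject to:
  0.19x1 + 0.27x2 + 0.38x3 + 0.09x4 ≤ 0.88   (sulfur)
  16.4x1 + 2.8x2 + 82.1x3 + 0.9x4 ≥ 145.6   (carbon)
  172x1 + 4x2 + 30x3 + 709x4 ≥ 329   (silicon)
  x1, x2, x3, x4 ≥ 0.
At the optimum only ferrochrome, ferrosilicon are positive (silicomanganese, return scrap = 0). Binding constraints: carbon and silicon.
Optimal quantities: ferrochrome = 1.769 kg, ferrosilicon = 0.3892 kg.
Objective = 3.47·1.769 + 3.08·0.3892 = 7.3372.

€7.34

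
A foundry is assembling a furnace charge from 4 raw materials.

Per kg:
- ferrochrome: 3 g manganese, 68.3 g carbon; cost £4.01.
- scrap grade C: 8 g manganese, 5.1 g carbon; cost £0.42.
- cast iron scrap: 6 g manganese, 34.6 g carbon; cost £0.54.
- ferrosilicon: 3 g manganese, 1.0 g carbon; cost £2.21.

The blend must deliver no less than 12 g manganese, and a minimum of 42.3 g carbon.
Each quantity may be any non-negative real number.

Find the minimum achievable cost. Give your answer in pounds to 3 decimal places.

Treat it as an LP. Let x1 = kg of ferrochrome, x2 = kg of scrap grade C, x3 = kg of cast iron scrap, x4 = kg of ferrosilicon.
Minimise 4.01x1 + 0.42x2 + 0.54x3 + 2.21x4 s.t.:
  3x1 + 8x2 + 6x3 + 3x4 ≥ 12   (manganese)
  68.3x1 + 5.1x2 + 34.6x3 + 1x4 ≥ 42.3   (carbon)
  x1, x2, x3, x4 ≥ 0.
The cheapest feasible vertex uses only scrap grade C, cast iron scrap; ferrochrome, ferrosilicon are not used. The manganese and carbon requirements are met with equality.
Solving gives x2 = 0.6556, x3 = 1.126.
Total cost: 0.42·0.6556 + 0.54·1.126 = 0.88339.

£0.883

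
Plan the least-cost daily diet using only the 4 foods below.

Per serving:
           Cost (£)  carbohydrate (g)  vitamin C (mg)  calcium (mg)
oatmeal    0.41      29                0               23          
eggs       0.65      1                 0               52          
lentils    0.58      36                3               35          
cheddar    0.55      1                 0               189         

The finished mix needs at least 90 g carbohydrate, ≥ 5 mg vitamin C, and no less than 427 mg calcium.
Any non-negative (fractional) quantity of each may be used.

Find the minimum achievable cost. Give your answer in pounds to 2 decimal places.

£2.37

Set it up as a linear program. Let x1 = servings of oatmeal, x2 = servings of eggs, x3 = servings of lentils, x4 = servings of cheddar.
min 0.41x1 + 0.65x2 + 0.58x3 + 0.55x4 s.t.:
  29x1 + 1x2 + 36x3 + 1x4 ≥ 90   (carbohydrate)
  3x3 ≥ 5   (vitamin C)
  23x1 + 52x2 + 35x3 + 189x4 ≥ 427   (calcium)
  x1, x2, x3, x4 ≥ 0.
The cheapest feasible vertex uses only oatmeal, lentils, cheddar; eggs is not used. Binding constraints: carbohydrate, vitamin C, calcium.
Optimal quantities: oatmeal = 0.9713 servings, lentils = 1.667 servings, cheddar = 1.832 servings.
Objective = 0.41·0.9713 + 0.58·1.667 + 0.55·1.832 = 2.3727.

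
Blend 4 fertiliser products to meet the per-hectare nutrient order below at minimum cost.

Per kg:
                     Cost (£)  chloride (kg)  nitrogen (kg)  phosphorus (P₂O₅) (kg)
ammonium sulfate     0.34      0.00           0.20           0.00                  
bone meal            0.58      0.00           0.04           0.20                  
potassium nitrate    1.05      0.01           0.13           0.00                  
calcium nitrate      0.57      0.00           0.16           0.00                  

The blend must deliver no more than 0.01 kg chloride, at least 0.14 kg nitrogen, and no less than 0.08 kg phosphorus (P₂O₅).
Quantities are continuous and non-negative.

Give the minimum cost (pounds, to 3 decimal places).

Let x1 = kg of ammonium sulfate, x2 = kg of bone meal, x3 = kg of potassium nitrate, x4 = kg of calcium nitrate.
Minimise 0.34x1 + 0.58x2 + 1.05x3 + 0.57x4 with:
  0.01x3 ≤ 0.01   (chloride)
  0.2x1 + 0.04x2 + 0.13x3 + 0.16x4 ≥ 0.14   (nitrogen)
  0.2x2 ≥ 0.08   (phosphorus (P₂O₅))
  x1, x2, x3, x4 ≥ 0.
The cheapest feasible vertex uses only ammonium sulfate, bone meal; potassium nitrate, calcium nitrate are not used. The nitrogen and phosphorus (P₂O₅) requirements are met with equality.
Solving gives x1 = 0.62, x2 = 0.4.
Hence cost = 0.34·0.62 + 0.58·0.4 = £0.44280.

£0.443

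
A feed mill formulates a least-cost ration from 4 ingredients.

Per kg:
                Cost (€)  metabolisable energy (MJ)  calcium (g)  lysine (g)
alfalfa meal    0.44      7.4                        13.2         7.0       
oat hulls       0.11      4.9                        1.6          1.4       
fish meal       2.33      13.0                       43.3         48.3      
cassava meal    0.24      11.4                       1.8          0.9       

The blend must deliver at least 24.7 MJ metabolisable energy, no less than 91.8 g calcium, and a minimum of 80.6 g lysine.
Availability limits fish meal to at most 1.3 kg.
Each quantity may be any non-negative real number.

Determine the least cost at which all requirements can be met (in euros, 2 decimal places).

€4.18

Let x1 = kg of alfalfa meal, x2 = kg of oat hulls, x3 = kg of fish meal, x4 = kg of cassava meal.
min 0.44x1 + 0.11x2 + 2.33x3 + 0.24x4 with:
  7.4x1 + 4.9x2 + 13x3 + 11.4x4 ≥ 24.7   (metabolisable energy)
  13.2x1 + 1.6x2 + 43.3x3 + 1.8x4 ≥ 91.8   (calcium)
  7x1 + 1.4x2 + 48.3x3 + 0.9x4 ≥ 80.6   (lysine)
  x3 ≤ 1.3
  x1, x2, x3, x4 ≥ 0.
The minimum-cost mix takes nothing from oat hulls, cassava meal — only alfalfa meal, fish meal. The calcium and lysine requirements are met with equality.
So alfalfa meal = 2.822 kg, fish meal = 1.26 kg.
Total cost: 0.44·2.822 + 2.33·1.26 = 4.1775.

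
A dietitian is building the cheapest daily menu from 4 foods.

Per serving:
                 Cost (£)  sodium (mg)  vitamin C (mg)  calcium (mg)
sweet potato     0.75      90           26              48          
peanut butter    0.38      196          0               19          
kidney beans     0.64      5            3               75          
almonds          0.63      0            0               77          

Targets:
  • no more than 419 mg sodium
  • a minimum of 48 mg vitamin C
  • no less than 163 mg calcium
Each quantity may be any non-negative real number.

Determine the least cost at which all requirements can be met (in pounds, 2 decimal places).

£1.98

Let x1 = servings of sweet potato, x2 = servings of peanut butter, x3 = servings of kidney beans, x4 = servings of almonds.
min 0.75x1 + 0.38x2 + 0.64x3 + 0.63x4 with:
  90x1 + 196x2 + 5x3 ≤ 419   (sodium)
  26x1 + 3x3 ≥ 48   (vitamin C)
  48x1 + 19x2 + 75x3 + 77x4 ≥ 163   (calcium)
  x1, x2, x3, x4 ≥ 0.
The optimal basis is {sweet potato, kidney beans}; peanut butter, almonds drop out. Binding constraints: vitamin C and calcium.
That vertex is x1 = 1.723, x3 = 1.071.
Hence cost = 0.75·1.723 + 0.64·1.071 = £1.9777.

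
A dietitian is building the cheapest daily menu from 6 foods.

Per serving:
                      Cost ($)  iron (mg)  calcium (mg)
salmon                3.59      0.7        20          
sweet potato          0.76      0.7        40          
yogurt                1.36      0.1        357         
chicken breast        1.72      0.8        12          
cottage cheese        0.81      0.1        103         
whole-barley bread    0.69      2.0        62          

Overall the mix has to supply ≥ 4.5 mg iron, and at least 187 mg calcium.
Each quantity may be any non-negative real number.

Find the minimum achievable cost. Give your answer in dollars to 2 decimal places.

Set it up as a linear program. Let x1 = servings of salmon, x2 = servings of sweet potato, x3 = servings of yogurt, x4 = servings of chicken breast, x5 = servings of cottage cheese, x6 = servings of whole-barley bread.
Minimise 3.59x1 + 0.76x2 + 1.36x3 + 1.72x4 + 0.81x5 + 0.69x6 subject to:
  0.7x1 + 0.7x2 + 0.1x3 + 0.8x4 + 0.1x5 + 2x6 ≥ 4.5   (iron)
  20x1 + 40x2 + 357x3 + 12x4 + 103x5 + 62x6 ≥ 187   (calcium)
  x1, x2, x3, x4, x5, x6 ≥ 0.
At the optimum only yogurt, whole-barley bread are positive (salmon, sweet potato, chicken breast, cottage cheese = 0). Binding constraints: iron and calcium.
That vertex is x3 = 0.1342, x6 = 2.243.
Cost = 1.36·0.1342 + 0.69·2.243 = 1.7302.

$1.73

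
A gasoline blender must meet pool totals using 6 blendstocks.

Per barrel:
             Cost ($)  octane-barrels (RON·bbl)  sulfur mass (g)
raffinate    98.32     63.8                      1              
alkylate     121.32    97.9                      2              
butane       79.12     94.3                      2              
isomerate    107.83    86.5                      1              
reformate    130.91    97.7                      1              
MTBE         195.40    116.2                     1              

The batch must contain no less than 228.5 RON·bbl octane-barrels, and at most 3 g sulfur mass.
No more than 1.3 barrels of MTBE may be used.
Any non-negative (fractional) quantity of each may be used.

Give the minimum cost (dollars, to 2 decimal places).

$269.71

Set it up as a linear program. Let x1 = barrels of raffinate, x2 = barrels of alkylate, x3 = barrels of butane, x4 = barrels of isomerate, x5 = barrels of reformate, x6 = barrels of MTBE.
Minimise 98.32x1 + 121.32x2 + 79.12x3 + 107.83x4 + 130.91x5 + 195.4x6 s.t.:
  63.8x1 + 97.9x2 + 94.3x3 + 86.5x4 + 97.7x5 + 116.2x6 ≥ 228.5   (octane-barrels)
  1x1 + 2x2 + 2x3 + 1x4 + 1x5 + 1x6 ≤ 3   (sulfur mass)
  x6 ≤ 1.3
  x1, x2, x3, x4, x5, x6 ≥ 0.
At the optimum only butane, isomerate are positive (raffinate, alkylate, reformate, MTBE = 0). The octane-barrels and sulfur mass requirements are met with equality.
Solving gives x3 = 0.3939, x4 = 2.2122.
Cost = 79.12·0.3939 + 107.83·2.2122 = 269.7069.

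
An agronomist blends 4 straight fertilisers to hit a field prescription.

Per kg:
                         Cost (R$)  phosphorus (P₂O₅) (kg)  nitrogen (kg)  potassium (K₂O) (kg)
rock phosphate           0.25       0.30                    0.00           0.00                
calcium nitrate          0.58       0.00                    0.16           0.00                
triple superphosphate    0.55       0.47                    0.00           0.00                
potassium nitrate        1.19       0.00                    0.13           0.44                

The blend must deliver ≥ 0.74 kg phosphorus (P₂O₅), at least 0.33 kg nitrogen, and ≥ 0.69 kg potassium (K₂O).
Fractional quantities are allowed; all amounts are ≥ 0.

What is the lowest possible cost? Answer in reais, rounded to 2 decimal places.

R$2.94

Set it up as a linear program. Let x1 = kg of rock phosphate, x2 = kg of calcium nitrate, x3 = kg of triple superphosphate, x4 = kg of potassium nitrate.
min 0.25x1 + 0.58x2 + 0.55x3 + 1.19x4 subject to:
  0.3x1 + 0.47x3 ≥ 0.74   (phosphorus (P₂O₅))
  0.16x2 + 0.13x4 ≥ 0.33   (nitrogen)
  0.44x4 ≥ 0.69   (potassium (K₂O))
  x1, x2, x3, x4 ≥ 0.
At the optimum only rock phosphate, calcium nitrate, potassium nitrate are positive (triple superphosphate = 0). There the phosphorus (P₂O₅), nitrogen, potassium (K₂O) constraints are tight.
Optimal quantities: rock phosphate = 2.467 kg, calcium nitrate = 0.7884 kg, potassium nitrate = 1.568 kg.
Total cost: 0.25·2.467 + 0.58·0.7884 + 1.19·1.568 = 2.9399.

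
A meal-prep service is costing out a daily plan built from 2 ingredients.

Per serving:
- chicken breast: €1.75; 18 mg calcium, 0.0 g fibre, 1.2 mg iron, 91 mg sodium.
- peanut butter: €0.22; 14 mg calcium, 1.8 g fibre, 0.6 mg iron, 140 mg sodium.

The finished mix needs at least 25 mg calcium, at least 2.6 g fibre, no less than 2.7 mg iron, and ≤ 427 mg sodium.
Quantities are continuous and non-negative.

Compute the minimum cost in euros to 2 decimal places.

Let x1 = servings of chicken breast, x2 = servings of peanut butter.
Minimise 1.75x1 + 0.22x2 with:
  18x1 + 14x2 ≥ 25   (calcium)
  1.8x2 ≥ 2.6   (fibre)
  1.2x1 + 0.6x2 ≥ 2.7   (iron)
  91x1 + 140x2 ≤ 427   (sodium)
  x1, x2 ≥ 0.
Both inputs are positive at the optimum. The iron and sodium requirements are met with equality.
So chicken breast = 1.074 servings, peanut butter = 2.352 servings.
Total cost: 1.75·1.074 + 0.22·2.352 = 2.3969.

€2.40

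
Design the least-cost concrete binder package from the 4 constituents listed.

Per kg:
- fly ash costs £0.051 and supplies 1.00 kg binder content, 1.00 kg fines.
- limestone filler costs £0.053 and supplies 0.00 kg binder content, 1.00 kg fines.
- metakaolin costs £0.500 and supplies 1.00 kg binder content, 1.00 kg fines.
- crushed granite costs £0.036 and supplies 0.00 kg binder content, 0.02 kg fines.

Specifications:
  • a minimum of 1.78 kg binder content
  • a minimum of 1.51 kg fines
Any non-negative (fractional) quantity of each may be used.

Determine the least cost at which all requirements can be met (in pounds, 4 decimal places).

Let x1 = kg of fly ash, x2 = kg of limestone filler, x3 = kg of metakaolin, x4 = kg of crushed granite.
Minimise 0.051x1 + 0.053x2 + 0.5x3 + 0.036x4 s.t.:
  1x1 + 1x3 ≥ 1.78   (binder content)
  1x1 + 1x2 + 1x3 + 0.02x4 ≥ 1.51   (fines)
  x1, x2, x3, x4 ≥ 0.
The minimum-cost mix takes nothing from limestone filler, metakaolin, crushed granite — only fly ash. There the binder content constraint is tight.
Solving gives x1 = 1.78.
Cost = 0.051·1.78 = 0.090780.

£0.0908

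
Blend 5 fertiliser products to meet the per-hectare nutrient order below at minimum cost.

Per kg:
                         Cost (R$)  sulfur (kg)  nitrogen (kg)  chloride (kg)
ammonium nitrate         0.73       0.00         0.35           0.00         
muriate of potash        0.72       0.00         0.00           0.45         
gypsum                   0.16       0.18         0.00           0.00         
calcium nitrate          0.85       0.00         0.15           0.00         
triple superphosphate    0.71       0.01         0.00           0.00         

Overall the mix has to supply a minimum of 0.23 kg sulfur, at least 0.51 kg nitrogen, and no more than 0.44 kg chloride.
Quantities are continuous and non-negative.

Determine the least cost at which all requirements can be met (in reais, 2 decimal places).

R$1.27

Treat it as an LP. Let x1 = kg of ammonium nitrate, x2 = kg of muriate of potash, x3 = kg of gypsum, x4 = kg of calcium nitrate, x5 = kg of triple superphosphate.
min 0.73x1 + 0.72x2 + 0.16x3 + 0.85x4 + 0.71x5 subject to:
  0.18x3 + 0.01x5 ≥ 0.23   (sulfur)
  0.35x1 + 0.15x4 ≥ 0.51   (nitrogen)
  0.45x2 ≤ 0.44   (chloride)
  x1, x2, x3, x4, x5 ≥ 0.
The minimum-cost mix takes nothing from muriate of potash, calcium nitrate, triple superphosphate — only ammonium nitrate, gypsum. There the sulfur and nitrogen constraints are tight.
Solving gives x1 = 1.457, x3 = 1.278.
Total cost: 0.73·1.457 + 0.16·1.278 = 1.2681.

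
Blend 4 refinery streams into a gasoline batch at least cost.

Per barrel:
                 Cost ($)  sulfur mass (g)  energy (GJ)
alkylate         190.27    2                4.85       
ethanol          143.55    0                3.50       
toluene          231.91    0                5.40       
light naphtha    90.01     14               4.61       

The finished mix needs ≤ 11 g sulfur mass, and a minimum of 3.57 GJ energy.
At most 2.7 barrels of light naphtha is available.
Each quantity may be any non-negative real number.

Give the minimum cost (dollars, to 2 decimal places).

Let x1 = barrels of alkylate, x2 = barrels of ethanol, x3 = barrels of toluene, x4 = barrels of light naphtha.
min 190.27x1 + 143.55x2 + 231.91x3 + 90.01x4 with:
  2x1 + 14x4 ≤ 11   (sulfur mass)
  4.85x1 + 3.5x2 + 5.4x3 + 4.61x4 ≥ 3.57   (energy)
  x4 ≤ 2.7
  x1, x2, x3, x4 ≥ 0.
At the optimum only light naphtha is positive (alkylate, ethanol, toluene = 0). Binding constraint: energy.
So light naphtha = 0.7744 barrels.
Objective = 90.01·0.7744 = 69.7037.

$69.70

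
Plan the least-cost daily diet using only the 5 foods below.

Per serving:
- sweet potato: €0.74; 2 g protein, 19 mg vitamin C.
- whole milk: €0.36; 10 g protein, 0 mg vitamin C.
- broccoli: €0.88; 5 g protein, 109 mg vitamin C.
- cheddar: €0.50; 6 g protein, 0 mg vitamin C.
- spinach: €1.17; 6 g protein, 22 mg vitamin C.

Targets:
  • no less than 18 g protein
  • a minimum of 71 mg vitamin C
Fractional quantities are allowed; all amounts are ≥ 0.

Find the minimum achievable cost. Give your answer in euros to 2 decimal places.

Let x1 = servings of sweet potato, x2 = servings of whole milk, x3 = servings of broccoli, x4 = servings of cheddar, x5 = servings of spinach.
Minimize 0.74x1 + 0.36x2 + 0.88x3 + 0.5x4 + 1.17x5 s.t.:
  2x1 + 10x2 + 5x3 + 6x4 + 6x5 ≥ 18   (protein)
  19x1 + 109x3 + 22x5 ≥ 71   (vitamin C)
  x1, x2, x3, x4, x5 ≥ 0.
At the optimum only whole milk, broccoli are positive (sweet potato, cheddar, spinach = 0). The protein and vitamin C requirements are met with equality.
So whole milk = 1.474 servings, broccoli = 0.6514 servings.
Cost = 0.36·1.474 + 0.88·0.6514 = 1.1039.

€1.10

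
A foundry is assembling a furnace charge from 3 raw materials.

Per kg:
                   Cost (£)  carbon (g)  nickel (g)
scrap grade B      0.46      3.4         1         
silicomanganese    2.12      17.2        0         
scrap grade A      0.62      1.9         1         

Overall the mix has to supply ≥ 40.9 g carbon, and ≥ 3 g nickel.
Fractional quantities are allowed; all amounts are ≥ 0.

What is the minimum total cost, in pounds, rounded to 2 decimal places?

Treat it as an LP. Let x1 = kg of scrap grade B, x2 = kg of silicomanganese, x3 = kg of scrap grade A.
min 0.46x1 + 2.12x2 + 0.62x3 subject to:
  3.4x1 + 17.2x2 + 1.9x3 ≥ 40.9   (carbon)
  1x1 + 1x3 ≥ 3   (nickel)
  x1, x2, x3 ≥ 0.
The cheapest feasible vertex uses only scrap grade B, silicomanganese; scrap grade A is not used. The carbon and nickel requirements are met with equality.
That vertex is x1 = 3, x2 = 1.785.
Total cost: 0.46·3 + 2.12·1.785 = 5.1642.

£5.16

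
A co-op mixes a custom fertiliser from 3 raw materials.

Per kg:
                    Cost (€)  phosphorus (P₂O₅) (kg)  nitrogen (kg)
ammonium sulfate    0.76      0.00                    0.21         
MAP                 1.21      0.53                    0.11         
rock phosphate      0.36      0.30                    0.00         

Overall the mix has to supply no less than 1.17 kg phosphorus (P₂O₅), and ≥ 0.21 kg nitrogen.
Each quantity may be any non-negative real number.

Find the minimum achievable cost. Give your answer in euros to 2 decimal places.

€2.16

This is a linear program. Let x1 = kg of ammonium sulfate, x2 = kg of MAP, x3 = kg of rock phosphate.
min 0.76x1 + 1.21x2 + 0.36x3 s.t.:
  0.53x2 + 0.3x3 ≥ 1.17   (phosphorus (P₂O₅))
  0.21x1 + 0.11x2 ≥ 0.21   (nitrogen)
  x1, x2, x3 ≥ 0.
The optimal basis is {ammonium sulfate, rock phosphate}; MAP drops out. Binding constraints: phosphorus (P₂O₅) and nitrogen.
Optimal quantities: ammonium sulfate = 1 kg, rock phosphate = 3.9 kg.
Hence cost = 0.76·1 + 0.36·3.9 = €2.1640.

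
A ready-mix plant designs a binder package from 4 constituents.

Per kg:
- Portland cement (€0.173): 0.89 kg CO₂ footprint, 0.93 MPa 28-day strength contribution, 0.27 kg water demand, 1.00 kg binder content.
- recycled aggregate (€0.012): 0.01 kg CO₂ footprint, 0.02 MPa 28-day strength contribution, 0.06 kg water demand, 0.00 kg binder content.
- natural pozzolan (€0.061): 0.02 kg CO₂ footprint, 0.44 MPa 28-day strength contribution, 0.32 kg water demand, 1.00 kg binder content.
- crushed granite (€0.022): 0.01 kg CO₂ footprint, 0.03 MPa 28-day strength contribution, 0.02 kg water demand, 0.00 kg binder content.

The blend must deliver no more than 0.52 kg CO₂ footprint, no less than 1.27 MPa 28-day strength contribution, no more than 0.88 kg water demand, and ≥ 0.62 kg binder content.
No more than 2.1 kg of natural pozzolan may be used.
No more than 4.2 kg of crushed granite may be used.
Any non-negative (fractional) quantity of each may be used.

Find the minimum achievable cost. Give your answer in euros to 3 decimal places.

€0.192

This is a linear program. Let x1 = kg of Portland cement, x2 = kg of recycled aggregate, x3 = kg of natural pozzolan, x4 = kg of crushed granite.
min 0.173x1 + 0.012x2 + 0.061x3 + 0.022x4 s.t.:
  0.89x1 + 0.01x2 + 0.02x3 + 0.01x4 ≤ 0.52   (CO₂ footprint)
  0.93x1 + 0.02x2 + 0.44x3 + 0.03x4 ≥ 1.27   (28-day strength contribution)
  0.27x1 + 0.06x2 + 0.32x3 + 0.02x4 ≤ 0.88   (water demand)
  1x1 + 1x3 ≥ 0.62   (binder content)
  x3 ≤ 2.1
  x4 ≤ 4.2
  x1, x2, x3, x4 ≥ 0.
The cheapest feasible vertex uses only Portland cement, natural pozzolan; recycled aggregate, crushed granite are not used. Binding constraints: 28-day strength contribution and the natural pozzolan cap.
Optimal quantities: Portland cement = 0.372 kg, natural pozzolan = 2.1 kg.
Hence cost = 0.173·0.372 + 0.061·2.1 = €0.19246.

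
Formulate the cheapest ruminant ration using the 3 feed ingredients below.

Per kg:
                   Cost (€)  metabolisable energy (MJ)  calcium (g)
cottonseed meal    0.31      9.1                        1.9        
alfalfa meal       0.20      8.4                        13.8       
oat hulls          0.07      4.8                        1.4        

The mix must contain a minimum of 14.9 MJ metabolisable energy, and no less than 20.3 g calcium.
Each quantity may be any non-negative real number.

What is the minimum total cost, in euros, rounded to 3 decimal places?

Let x1 = kg of cottonseed meal, x2 = kg of alfalfa meal, x3 = kg of oat hulls.
Minimize 0.31x1 + 0.2x2 + 0.07x3 s.t.:
  9.1x1 + 8.4x2 + 4.8x3 ≥ 14.9   (metabolisable energy)
  1.9x1 + 13.8x2 + 1.4x3 ≥ 20.3   (calcium)
  x1, x2, x3 ≥ 0.
The optimal basis is {alfalfa meal, oat hulls}; cottonseed meal drops out. There the metabolisable energy and calcium constraints are tight.
Optimal quantities: alfalfa meal = 1.406 kg, oat hulls = 0.6443 kg.
Total cost: 0.2·1.406 + 0.07·0.6443 = 0.32630.

€0.326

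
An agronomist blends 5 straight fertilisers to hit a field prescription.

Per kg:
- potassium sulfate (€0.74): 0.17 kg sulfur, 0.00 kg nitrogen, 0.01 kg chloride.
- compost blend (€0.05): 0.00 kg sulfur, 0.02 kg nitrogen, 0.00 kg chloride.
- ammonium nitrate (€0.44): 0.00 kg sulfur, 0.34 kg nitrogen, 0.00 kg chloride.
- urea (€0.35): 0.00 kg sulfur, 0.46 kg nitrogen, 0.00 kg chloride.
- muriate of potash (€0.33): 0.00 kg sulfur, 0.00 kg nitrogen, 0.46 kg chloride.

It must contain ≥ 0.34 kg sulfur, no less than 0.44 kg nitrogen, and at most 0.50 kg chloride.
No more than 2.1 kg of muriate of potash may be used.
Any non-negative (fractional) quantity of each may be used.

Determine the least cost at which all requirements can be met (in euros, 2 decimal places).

Let x1 = kg of potassium sulfate, x2 = kg of compost blend, x3 = kg of ammonium nitrate, x4 = kg of urea, x5 = kg of muriate of potash.
min 0.74x1 + 0.05x2 + 0.44x3 + 0.35x4 + 0.33x5 with:
  0.17x1 ≥ 0.34   (sulfur)
  0.02x2 + 0.34x3 + 0.46x4 ≥ 0.44   (nitrogen)
  0.01x1 + 0.46x5 ≤ 0.5   (chloride)
  x5 ≤ 2.1
  x1, x2, x3, x4, x5 ≥ 0.
The cheapest feasible vertex uses only potassium sulfate, urea; compost blend, ammonium nitrate, muriate of potash are not used. The sulfur and nitrogen requirements are met with equality.
Optimal quantities: potassium sulfate = 2 kg, urea = 0.9565 kg.
Hence cost = 0.74·2 + 0.35·0.9565 = €1.8148.

€1.81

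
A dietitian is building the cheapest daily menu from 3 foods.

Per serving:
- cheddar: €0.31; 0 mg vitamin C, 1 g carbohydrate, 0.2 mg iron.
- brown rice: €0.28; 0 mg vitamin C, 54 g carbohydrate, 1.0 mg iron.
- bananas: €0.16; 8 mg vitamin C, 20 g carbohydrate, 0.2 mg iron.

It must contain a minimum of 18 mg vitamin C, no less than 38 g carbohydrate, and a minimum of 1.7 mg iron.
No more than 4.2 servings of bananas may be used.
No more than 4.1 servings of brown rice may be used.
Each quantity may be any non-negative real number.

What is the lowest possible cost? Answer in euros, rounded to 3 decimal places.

€0.710

This is a linear program. Let x1 = servings of cheddar, x2 = servings of brown rice, x3 = servings of bananas.
Minimise 0.31x1 + 0.28x2 + 0.16x3 subject to:
  8x3 ≥ 18   (vitamin C)
  1x1 + 54x2 + 20x3 ≥ 38   (carbohydrate)
  0.2x1 + 1x2 + 0.2x3 ≥ 1.7   (iron)
  x3 ≤ 4.2
  x2 ≤ 4.1
  x1, x2, x3 ≥ 0.
At the optimum only brown rice, bananas are positive (cheddar = 0). Binding constraints: vitamin C and iron.
So brown rice = 1.25 servings, bananas = 2.25 servings.
Total cost: 0.28·1.25 + 0.16·2.25 = 0.71000.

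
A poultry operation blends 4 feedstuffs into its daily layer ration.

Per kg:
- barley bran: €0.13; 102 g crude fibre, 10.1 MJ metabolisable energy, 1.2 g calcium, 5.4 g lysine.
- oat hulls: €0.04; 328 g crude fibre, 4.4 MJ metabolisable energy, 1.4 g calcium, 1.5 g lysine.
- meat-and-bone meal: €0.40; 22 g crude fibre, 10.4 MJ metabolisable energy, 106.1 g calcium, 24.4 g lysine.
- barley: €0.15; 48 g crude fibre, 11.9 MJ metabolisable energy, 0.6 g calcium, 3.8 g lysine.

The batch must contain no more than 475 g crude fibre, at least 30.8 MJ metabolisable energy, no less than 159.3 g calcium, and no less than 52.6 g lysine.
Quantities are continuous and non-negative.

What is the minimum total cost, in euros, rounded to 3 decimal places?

€0.902

Let x1 = kg of barley bran, x2 = kg of oat hulls, x3 = kg of meat-and-bone meal, x4 = kg of barley.
Minimise 0.13x1 + 0.04x2 + 0.4x3 + 0.15x4 with:
  102x1 + 328x2 + 22x3 + 48x4 ≤ 475   (crude fibre)
  10.1x1 + 4.4x2 + 10.4x3 + 11.9x4 ≥ 30.8   (metabolisable energy)
  1.2x1 + 1.4x2 + 106.1x3 + 0.6x4 ≥ 159.3   (calcium)
  5.4x1 + 1.5x2 + 24.4x3 + 3.8x4 ≥ 52.6   (lysine)
  x1, x2, x3, x4 ≥ 0.
The optimal basis is {barley bran, oat hulls, meat-and-bone meal}; barley drops out. The crude fibre, metabolisable energy, lysine requirements are met with equality.
Solving gives x1 = 0.51761, x2 = 1.1551, x3 = 1.9702.
Objective = 0.13·0.51761 + 0.04·1.1551 + 0.4·1.9702 = 0.90157.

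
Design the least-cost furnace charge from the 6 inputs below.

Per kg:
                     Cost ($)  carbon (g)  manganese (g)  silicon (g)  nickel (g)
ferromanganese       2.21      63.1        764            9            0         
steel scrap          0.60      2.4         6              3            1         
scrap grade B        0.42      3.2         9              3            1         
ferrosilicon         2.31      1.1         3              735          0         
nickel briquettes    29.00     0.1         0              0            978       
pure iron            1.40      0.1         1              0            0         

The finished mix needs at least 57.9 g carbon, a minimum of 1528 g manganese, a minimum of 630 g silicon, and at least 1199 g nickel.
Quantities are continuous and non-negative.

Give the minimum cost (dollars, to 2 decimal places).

This is a linear program. Let x1 = kg of ferromanganese, x2 = kg of steel scrap, x3 = kg of scrap grade B, x4 = kg of ferrosilicon, x5 = kg of nickel briquettes, x6 = kg of pure iron.
Minimize 2.21x1 + 0.6x2 + 0.42x3 + 2.31x4 + 29x5 + 1.4x6 with:
  63.1x1 + 2.4x2 + 3.2x3 + 1.1x4 + 0.1x5 + 0.1x6 ≥ 57.9   (carbon)
  764x1 + 6x2 + 9x3 + 3x4 + 1x6 ≥ 1528   (manganese)
  9x1 + 3x2 + 3x3 + 735x4 ≥ 630   (silicon)
  1x2 + 1x3 + 978x5 ≥ 1199   (nickel)
  x1, x2, x3, x4, x5, x6 ≥ 0.
At the optimum only ferromanganese, ferrosilicon, nickel briquettes are positive (steel scrap, scrap grade B, pure iron = 0). There the manganese, silicon, nickel constraints are tight.
Optimal quantities: ferromanganese = 1.997 kg, ferrosilicon = 0.8327 kg, nickel briquettes = 1.226 kg.
Cost = 2.21·1.997 + 2.31·0.8327 + 29·1.226 = 41.8909.

$41.89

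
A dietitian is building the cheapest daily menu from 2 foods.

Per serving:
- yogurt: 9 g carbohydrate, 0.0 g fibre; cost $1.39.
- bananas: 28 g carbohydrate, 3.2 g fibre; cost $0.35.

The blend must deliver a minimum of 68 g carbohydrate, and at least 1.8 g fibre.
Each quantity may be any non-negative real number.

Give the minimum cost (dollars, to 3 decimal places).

$0.850

Let x1 = servings of yogurt, x2 = servings of bananas.
Minimize 1.39x1 + 0.35x2 with:
  9x1 + 28x2 ≥ 68   (carbohydrate)
  3.2x2 ≥ 1.8   (fibre)
  x1, x2 ≥ 0.
The optimal basis is {bananas}; yogurt drops out. There the carbohydrate constraint is tight.
That vertex is x2 = 2.429.
Total cost: 0.35·2.429 = 0.85015.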